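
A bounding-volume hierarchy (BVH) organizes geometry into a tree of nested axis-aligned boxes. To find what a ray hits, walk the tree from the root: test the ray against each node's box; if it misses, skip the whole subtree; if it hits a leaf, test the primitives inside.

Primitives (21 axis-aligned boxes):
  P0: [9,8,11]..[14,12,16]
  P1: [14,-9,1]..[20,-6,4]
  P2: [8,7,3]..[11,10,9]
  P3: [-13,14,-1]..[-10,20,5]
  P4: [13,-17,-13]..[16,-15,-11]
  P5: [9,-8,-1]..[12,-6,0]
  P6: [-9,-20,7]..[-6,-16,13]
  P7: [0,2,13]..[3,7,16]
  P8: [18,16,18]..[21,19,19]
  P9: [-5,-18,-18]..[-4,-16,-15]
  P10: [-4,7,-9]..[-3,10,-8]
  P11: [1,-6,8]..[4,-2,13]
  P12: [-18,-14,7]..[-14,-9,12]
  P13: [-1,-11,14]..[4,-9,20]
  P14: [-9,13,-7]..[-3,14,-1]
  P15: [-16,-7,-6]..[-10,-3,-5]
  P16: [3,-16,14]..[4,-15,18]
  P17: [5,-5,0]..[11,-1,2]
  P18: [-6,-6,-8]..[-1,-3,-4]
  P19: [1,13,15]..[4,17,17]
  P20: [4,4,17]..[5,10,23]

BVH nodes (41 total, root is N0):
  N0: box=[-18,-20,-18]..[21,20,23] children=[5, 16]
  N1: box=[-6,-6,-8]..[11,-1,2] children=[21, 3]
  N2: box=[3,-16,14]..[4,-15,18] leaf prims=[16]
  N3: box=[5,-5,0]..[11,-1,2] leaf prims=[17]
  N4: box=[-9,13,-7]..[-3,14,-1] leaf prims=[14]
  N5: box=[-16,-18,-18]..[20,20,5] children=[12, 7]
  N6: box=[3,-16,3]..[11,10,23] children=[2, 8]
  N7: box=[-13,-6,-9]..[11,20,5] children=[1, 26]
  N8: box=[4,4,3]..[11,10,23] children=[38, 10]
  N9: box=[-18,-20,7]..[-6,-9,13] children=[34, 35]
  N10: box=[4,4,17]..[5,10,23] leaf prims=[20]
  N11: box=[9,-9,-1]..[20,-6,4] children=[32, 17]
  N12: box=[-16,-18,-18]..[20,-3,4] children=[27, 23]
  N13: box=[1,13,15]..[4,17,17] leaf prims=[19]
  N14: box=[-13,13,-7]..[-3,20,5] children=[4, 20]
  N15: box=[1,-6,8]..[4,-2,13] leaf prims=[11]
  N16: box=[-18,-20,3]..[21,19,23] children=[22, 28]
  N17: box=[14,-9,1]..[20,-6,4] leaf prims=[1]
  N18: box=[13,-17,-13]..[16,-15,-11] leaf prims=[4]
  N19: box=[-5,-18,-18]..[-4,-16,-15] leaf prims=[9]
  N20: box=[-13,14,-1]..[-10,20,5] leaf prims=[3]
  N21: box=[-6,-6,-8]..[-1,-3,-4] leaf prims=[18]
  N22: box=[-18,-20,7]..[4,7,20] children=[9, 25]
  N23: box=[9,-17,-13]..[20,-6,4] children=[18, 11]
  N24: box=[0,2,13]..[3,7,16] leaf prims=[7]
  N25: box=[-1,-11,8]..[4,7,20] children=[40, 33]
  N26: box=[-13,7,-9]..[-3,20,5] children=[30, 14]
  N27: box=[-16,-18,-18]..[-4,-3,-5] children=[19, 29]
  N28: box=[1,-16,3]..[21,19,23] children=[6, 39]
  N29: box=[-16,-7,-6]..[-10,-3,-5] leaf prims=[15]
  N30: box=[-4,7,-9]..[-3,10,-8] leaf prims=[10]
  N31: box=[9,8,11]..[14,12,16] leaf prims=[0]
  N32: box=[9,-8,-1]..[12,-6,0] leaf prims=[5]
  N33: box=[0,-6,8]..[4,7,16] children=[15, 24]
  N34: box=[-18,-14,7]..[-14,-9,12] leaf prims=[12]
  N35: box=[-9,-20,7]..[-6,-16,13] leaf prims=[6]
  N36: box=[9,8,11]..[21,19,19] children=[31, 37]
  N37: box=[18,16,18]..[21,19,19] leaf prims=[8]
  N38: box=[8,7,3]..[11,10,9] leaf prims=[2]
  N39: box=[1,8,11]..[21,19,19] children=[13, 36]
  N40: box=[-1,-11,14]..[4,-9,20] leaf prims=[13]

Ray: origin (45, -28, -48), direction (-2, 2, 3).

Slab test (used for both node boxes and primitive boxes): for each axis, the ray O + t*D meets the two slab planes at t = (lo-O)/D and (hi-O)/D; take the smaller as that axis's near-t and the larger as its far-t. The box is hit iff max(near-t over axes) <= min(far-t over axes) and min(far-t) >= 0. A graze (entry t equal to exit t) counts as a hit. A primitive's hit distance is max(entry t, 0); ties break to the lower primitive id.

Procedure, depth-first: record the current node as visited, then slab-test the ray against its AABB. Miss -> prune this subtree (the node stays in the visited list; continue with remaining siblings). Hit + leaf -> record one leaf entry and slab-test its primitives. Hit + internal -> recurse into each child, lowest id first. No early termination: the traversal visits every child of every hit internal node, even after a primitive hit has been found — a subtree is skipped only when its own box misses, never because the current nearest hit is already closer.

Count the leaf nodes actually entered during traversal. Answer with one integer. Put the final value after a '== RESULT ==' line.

Walk:
N0 x:[12,63/2] y:[4,24] z:[10,71/3] -> hit [12,71/3], descend [5, 16]
  N5 x:[25/2,61/2] y:[5,24] z:[10,53/3] -> hit [25/2,53/3], descend [7, 12]
    N7 x:[17,29] y:[11,24] z:[13,53/3] -> hit [17,53/3], descend [1, 26]
      N1 x:[17,51/2] y:[11,27/2] z:[40/3,50/3] -> miss, prune
      N26 x:[24,29] y:[35/2,24] z:[13,53/3] -> miss, prune
    N12 x:[25/2,61/2] y:[5,25/2] z:[10,52/3] -> hit [25/2,25/2], descend [23, 27]
      N23 x:[25/2,18] y:[11/2,11] z:[35/3,52/3] -> miss, prune
      N27 x:[49/2,61/2] y:[5,25/2] z:[10,43/3] -> miss, prune
  N16 x:[12,63/2] y:[4,47/2] z:[17,71/3] -> hit [17,47/2], descend [22, 28]
    N22 x:[41/2,63/2] y:[4,35/2] z:[55/3,68/3] -> miss, prune
    N28 x:[12,22] y:[6,47/2] z:[17,71/3] -> hit [17,22], descend [6, 39]
      N6 x:[17,21] y:[6,19] z:[17,71/3] -> hit [17,19], descend [2, 8]
        N2 x:[41/2,21] y:[6,13/2] z:[62/3,22] -> miss, prune
        N8 x:[17,41/2] y:[16,19] z:[17,71/3] -> hit [17,19], descend [10, 38]
          N10 x:[20,41/2] y:[16,19] z:[65/3,71/3] -> miss, prune
          N38 x:[17,37/2] y:[35/2,19] z:[17,19] -> hit [35/2,37/2] leaf, test {P2@t=35/2}
      N39 x:[12,22] y:[18,47/2] z:[59/3,67/3] -> hit [59/3,22], descend [13, 36]
        N13 x:[41/2,22] y:[41/2,45/2] z:[21,65/3] -> hit [21,65/3] leaf, test {P19@t=21}
        N36 x:[12,18] y:[18,47/2] z:[59/3,67/3] -> miss, prune

Visited [0, 5, 7, 1, 26, 12, 23, 27, 16, 22, 28, 6, 2, 8, 10, 38, 39, 13, 36]. Tests: 19 box, 2 leaf. Nearest: P2.

== RESULT ==
2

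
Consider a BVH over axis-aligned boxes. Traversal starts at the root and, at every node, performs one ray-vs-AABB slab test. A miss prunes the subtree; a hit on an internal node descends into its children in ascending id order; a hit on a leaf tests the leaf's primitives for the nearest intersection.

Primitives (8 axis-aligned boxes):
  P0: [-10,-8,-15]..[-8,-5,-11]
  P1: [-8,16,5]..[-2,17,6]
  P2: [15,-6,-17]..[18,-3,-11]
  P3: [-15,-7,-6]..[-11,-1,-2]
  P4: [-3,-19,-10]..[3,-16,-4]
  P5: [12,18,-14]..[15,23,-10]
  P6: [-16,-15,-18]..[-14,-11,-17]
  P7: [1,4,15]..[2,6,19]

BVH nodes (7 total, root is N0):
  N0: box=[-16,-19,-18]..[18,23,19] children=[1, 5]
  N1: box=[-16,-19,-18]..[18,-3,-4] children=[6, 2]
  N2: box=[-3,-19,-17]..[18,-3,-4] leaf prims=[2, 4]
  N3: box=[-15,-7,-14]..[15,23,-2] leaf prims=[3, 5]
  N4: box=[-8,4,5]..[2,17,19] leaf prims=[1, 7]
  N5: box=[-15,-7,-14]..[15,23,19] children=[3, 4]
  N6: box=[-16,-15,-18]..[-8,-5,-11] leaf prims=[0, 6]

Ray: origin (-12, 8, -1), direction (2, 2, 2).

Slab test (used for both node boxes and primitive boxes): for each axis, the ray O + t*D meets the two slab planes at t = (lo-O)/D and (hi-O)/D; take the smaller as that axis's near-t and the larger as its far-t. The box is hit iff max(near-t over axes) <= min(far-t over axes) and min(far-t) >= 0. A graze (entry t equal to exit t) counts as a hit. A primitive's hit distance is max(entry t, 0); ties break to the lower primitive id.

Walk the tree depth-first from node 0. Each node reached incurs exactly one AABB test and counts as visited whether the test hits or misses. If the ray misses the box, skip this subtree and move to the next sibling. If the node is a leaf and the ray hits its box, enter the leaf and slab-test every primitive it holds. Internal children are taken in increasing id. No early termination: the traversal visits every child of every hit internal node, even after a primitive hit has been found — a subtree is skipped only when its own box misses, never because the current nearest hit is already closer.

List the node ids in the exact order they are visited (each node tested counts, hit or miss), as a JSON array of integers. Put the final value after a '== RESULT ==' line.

Traverse from the root:
N0 x:[-2,15] y:[-27/2,15/2] z:[-17/2,10] -> hit [-2,15/2], descend [1, 5]
  N1 x:[-2,15] y:[-27/2,-11/2] z:[-17/2,-3/2] -> miss, prune
  N5 x:[-3/2,27/2] y:[-15/2,15/2] z:[-13/2,10] -> hit [-3/2,15/2], descend [3, 4]
    N3 x:[-3/2,27/2] y:[-15/2,15/2] z:[-13/2,-1/2] -> miss, prune
    N4 x:[2,7] y:[-2,9/2] z:[3,10] -> hit [3,9/2] leaf, test {P1(miss), P7(miss)}

order=[0, 1, 5, 3, 4]  |boxes|=5  |leaves|=1  hit=miss

== RESULT ==
[0, 1, 5, 3, 4]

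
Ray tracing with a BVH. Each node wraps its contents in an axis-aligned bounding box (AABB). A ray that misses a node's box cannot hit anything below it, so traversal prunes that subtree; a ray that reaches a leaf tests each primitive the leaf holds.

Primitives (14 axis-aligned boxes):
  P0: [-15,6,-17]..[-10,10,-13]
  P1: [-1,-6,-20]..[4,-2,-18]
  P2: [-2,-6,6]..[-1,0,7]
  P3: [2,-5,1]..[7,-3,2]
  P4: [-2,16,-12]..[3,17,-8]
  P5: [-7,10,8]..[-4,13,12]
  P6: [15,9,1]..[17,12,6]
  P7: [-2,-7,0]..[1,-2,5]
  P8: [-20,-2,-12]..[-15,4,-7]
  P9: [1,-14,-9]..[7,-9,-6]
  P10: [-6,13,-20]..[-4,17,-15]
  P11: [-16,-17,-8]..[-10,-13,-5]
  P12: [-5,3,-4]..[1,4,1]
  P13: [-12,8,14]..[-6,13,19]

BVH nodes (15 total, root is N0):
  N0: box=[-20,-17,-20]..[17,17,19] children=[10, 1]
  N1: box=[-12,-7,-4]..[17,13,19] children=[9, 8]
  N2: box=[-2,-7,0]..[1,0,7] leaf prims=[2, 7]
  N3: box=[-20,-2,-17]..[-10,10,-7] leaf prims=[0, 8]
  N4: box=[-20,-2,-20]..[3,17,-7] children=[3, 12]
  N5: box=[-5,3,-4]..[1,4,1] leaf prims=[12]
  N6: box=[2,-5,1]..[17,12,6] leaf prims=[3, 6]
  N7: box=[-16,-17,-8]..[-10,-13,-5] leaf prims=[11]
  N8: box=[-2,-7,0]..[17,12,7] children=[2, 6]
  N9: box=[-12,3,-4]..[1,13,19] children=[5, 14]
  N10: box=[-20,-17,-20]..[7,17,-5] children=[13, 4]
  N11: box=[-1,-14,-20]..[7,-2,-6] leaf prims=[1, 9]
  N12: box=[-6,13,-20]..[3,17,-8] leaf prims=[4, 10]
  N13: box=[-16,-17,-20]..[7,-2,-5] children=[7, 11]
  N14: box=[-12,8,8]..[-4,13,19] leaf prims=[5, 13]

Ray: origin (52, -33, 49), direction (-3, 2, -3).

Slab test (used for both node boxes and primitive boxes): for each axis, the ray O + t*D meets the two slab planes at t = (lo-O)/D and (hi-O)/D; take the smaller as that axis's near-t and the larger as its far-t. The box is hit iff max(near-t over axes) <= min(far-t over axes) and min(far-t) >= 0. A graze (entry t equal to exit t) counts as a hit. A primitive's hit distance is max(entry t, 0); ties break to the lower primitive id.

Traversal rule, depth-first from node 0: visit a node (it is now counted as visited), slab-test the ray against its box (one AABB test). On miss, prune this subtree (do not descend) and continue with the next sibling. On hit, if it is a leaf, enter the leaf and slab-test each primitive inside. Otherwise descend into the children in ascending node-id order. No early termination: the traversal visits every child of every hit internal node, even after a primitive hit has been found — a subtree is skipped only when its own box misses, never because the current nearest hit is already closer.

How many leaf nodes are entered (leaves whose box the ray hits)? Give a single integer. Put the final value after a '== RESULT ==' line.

Traverse from the root:
N0 x:[35/3,24] y:[8,25] z:[10,23] -> hit [35/3,23], descend [1, 10]
  N1 x:[35/3,64/3] y:[13,23] z:[10,53/3] -> hit [13,53/3], descend [8, 9]
    N8 x:[35/3,18] y:[13,45/2] z:[14,49/3] -> hit [14,49/3], descend [2, 6]
      N2 x:[17,18] y:[13,33/2] z:[14,49/3] -> miss, prune
      N6 x:[35/3,50/3] y:[14,45/2] z:[43/3,16] -> hit [43/3,16] leaf, test {P3(miss), P6(miss)}
    N9 x:[17,64/3] y:[18,23] z:[10,53/3] -> miss, prune
  N10 x:[15,24] y:[8,25] z:[18,23] -> hit [18,23], descend [4, 13]
    N4 x:[49/3,24] y:[31/2,25] z:[56/3,23] -> hit [56/3,23], descend [3, 12]
      N3 x:[62/3,24] y:[31/2,43/2] z:[56/3,22] -> hit [62/3,43/2] leaf, test {P0@t=62/3, P8(miss)}
      N12 x:[49/3,58/3] y:[23,25] z:[19,23] -> miss, prune
    N13 x:[15,68/3] y:[8,31/2] z:[18,23] -> miss, prune

Visited [0, 1, 8, 2, 6, 9, 10, 4, 3, 12, 13]. Tests: 11 box, 2 leaf. Nearest: P0.

== RESULT ==
2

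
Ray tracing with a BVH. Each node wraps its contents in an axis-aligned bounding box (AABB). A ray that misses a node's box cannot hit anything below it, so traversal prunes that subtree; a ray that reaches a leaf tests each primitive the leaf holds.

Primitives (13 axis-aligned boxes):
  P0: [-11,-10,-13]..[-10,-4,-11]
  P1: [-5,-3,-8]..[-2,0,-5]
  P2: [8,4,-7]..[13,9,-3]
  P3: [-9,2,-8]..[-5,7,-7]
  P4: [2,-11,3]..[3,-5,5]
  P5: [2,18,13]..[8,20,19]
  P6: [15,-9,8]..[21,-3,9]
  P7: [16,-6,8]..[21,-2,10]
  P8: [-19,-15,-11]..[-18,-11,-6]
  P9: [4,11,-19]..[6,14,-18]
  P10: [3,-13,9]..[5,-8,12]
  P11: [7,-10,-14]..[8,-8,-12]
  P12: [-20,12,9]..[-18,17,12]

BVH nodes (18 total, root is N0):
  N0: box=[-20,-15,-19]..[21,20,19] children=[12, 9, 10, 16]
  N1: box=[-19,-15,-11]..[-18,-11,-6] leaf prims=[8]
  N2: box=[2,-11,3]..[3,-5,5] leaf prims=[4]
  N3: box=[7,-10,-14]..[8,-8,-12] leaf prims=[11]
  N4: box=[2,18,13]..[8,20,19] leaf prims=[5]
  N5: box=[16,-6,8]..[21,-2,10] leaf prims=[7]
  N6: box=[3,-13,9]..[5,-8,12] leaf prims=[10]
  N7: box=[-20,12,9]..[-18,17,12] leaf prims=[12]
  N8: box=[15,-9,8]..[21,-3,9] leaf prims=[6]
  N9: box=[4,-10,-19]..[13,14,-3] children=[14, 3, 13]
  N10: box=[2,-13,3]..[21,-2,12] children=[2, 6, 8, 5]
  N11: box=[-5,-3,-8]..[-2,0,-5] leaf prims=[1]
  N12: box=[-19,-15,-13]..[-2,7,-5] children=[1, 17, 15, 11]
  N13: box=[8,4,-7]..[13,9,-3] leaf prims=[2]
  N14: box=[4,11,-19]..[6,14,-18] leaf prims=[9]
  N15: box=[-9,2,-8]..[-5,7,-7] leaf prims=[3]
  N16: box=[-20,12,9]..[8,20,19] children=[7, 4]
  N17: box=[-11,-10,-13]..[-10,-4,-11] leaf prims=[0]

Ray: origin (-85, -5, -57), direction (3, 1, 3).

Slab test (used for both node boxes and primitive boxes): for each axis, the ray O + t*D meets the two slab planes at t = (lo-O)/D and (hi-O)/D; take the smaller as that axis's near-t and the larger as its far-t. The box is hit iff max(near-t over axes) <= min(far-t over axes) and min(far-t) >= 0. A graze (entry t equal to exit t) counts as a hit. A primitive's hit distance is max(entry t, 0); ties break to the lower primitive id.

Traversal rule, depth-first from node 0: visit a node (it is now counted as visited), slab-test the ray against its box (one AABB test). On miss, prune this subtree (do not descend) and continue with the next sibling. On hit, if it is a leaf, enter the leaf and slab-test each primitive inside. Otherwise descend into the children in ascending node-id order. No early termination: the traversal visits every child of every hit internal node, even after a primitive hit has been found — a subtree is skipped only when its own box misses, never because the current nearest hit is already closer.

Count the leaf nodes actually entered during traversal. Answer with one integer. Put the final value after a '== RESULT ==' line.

Walk:
N0 x:[65/3,106/3] y:[-10,25] z:[38/3,76/3] -> hit [65/3,25], descend [9, 10, 12, 16]
  N9 x:[89/3,98/3] y:[-5,19] z:[38/3,18] -> miss, prune
  N10 x:[29,106/3] y:[-8,3] z:[20,23] -> miss, prune
  N12 x:[22,83/3] y:[-10,12] z:[44/3,52/3] -> miss, prune
  N16 x:[65/3,31] y:[17,25] z:[22,76/3] -> hit [22,25], descend [4, 7]
    N4 x:[29,31] y:[23,25] z:[70/3,76/3] -> miss, prune
    N7 x:[65/3,67/3] y:[17,22] z:[22,23] -> hit [22,22] leaf, test {P12@t=22}

Summary -> nodes [0, 9, 10, 12, 16, 4, 7]; box-tests=7; leaf-entries=1; first=P12

== RESULT ==
1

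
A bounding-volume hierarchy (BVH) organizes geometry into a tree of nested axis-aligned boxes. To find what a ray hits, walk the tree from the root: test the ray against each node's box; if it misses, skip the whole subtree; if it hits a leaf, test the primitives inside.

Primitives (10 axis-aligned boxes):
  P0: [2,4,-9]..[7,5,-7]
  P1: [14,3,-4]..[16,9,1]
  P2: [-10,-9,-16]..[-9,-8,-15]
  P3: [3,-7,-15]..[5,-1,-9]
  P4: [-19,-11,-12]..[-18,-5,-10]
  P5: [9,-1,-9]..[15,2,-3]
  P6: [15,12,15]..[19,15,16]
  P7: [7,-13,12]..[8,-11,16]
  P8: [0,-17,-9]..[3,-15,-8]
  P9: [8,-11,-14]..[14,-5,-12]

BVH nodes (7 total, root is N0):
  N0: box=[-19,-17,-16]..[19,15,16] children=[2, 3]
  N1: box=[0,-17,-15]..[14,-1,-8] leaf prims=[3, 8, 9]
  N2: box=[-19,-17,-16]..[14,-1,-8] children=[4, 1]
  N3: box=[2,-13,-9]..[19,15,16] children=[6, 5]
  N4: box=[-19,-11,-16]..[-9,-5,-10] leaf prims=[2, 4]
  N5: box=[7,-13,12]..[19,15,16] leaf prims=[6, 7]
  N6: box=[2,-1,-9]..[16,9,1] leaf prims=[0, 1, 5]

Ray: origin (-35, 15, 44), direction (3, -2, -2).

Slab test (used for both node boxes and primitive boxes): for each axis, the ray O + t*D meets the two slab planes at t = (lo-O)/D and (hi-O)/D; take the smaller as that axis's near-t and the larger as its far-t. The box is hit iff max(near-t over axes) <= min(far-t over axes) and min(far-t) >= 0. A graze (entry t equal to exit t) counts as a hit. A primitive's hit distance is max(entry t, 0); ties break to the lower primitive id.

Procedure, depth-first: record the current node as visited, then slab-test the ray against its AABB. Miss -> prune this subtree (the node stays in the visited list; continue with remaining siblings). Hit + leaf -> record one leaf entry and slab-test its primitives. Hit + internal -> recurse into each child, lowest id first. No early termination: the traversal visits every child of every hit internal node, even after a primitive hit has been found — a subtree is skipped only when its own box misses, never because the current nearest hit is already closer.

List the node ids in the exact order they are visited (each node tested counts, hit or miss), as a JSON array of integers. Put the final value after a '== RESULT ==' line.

Traverse from the root:
N0 x:[16/3,18] y:[0,16] z:[14,30] -> hit [14,16], descend [2, 3]
  N2 x:[16/3,49/3] y:[8,16] z:[26,30] -> miss, prune
  N3 x:[37/3,18] y:[0,14] z:[14,53/2] -> hit [14,14], descend [5, 6]
    N5 x:[14,18] y:[0,14] z:[14,16] -> hit [14,14] leaf, test {P6(miss), P7@t=14}
    N6 x:[37/3,17] y:[3,8] z:[43/2,53/2] -> miss, prune

Visited [0, 2, 3, 5, 6]. Tests: 5 box, 1 leaf. Nearest: P7.

== RESULT ==
[0, 2, 3, 5, 6]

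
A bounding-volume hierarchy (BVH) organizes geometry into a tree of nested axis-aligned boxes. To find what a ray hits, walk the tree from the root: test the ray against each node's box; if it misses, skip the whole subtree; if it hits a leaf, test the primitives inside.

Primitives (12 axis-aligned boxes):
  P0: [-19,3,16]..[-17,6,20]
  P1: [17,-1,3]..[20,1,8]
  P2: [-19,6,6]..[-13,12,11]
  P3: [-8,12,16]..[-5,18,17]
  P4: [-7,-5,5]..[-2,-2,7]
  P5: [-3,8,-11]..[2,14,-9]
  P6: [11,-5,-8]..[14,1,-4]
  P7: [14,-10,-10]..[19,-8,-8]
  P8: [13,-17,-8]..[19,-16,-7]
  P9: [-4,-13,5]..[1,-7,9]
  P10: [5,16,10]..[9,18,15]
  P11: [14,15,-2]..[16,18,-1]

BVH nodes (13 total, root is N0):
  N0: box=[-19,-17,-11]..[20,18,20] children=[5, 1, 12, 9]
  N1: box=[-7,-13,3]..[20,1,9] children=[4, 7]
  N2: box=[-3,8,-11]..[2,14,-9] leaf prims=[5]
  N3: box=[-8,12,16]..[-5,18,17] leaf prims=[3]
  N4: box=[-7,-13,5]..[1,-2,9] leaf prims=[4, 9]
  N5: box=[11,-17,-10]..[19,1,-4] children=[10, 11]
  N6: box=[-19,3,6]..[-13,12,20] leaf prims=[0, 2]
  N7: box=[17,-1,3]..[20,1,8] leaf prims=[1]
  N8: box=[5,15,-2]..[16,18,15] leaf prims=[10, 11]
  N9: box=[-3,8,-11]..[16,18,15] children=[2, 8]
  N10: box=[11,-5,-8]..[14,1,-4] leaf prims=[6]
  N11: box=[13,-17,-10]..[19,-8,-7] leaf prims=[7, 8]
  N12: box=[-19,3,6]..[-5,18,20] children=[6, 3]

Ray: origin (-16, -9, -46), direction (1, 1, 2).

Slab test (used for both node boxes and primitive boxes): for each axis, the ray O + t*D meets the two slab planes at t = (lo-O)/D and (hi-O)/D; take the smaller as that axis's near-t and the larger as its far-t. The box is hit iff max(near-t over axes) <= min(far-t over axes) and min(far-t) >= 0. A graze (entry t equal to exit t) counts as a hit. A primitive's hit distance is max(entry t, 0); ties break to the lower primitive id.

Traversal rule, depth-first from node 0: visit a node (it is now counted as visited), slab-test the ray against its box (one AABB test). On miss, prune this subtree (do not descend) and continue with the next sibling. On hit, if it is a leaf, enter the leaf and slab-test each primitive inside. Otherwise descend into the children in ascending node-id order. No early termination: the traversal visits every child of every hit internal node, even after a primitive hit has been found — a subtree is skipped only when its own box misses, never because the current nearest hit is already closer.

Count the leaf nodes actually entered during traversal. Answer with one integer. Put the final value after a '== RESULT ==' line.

Traverse from the root:
N0 x:[-3,36] y:[-8,27] z:[35/2,33] -> hit [35/2,27], descend [1, 5, 9, 12]
  N1 x:[9,36] y:[-4,10] z:[49/2,55/2] -> miss, prune
  N5 x:[27,35] y:[-8,10] z:[18,21] -> miss, prune
  N9 x:[13,32] y:[17,27] z:[35/2,61/2] -> hit [35/2,27], descend [2, 8]
    N2 x:[13,18] y:[17,23] z:[35/2,37/2] -> hit [35/2,18] leaf, test {P5@t=35/2}
    N8 x:[21,32] y:[24,27] z:[22,61/2] -> hit [24,27] leaf, test {P10(miss), P11(miss)}
  N12 x:[-3,11] y:[12,27] z:[26,33] -> miss, prune

Visited [0, 1, 5, 9, 2, 8, 12]. Tests: 7 box, 2 leaf. Nearest: P5.

== RESULT ==
2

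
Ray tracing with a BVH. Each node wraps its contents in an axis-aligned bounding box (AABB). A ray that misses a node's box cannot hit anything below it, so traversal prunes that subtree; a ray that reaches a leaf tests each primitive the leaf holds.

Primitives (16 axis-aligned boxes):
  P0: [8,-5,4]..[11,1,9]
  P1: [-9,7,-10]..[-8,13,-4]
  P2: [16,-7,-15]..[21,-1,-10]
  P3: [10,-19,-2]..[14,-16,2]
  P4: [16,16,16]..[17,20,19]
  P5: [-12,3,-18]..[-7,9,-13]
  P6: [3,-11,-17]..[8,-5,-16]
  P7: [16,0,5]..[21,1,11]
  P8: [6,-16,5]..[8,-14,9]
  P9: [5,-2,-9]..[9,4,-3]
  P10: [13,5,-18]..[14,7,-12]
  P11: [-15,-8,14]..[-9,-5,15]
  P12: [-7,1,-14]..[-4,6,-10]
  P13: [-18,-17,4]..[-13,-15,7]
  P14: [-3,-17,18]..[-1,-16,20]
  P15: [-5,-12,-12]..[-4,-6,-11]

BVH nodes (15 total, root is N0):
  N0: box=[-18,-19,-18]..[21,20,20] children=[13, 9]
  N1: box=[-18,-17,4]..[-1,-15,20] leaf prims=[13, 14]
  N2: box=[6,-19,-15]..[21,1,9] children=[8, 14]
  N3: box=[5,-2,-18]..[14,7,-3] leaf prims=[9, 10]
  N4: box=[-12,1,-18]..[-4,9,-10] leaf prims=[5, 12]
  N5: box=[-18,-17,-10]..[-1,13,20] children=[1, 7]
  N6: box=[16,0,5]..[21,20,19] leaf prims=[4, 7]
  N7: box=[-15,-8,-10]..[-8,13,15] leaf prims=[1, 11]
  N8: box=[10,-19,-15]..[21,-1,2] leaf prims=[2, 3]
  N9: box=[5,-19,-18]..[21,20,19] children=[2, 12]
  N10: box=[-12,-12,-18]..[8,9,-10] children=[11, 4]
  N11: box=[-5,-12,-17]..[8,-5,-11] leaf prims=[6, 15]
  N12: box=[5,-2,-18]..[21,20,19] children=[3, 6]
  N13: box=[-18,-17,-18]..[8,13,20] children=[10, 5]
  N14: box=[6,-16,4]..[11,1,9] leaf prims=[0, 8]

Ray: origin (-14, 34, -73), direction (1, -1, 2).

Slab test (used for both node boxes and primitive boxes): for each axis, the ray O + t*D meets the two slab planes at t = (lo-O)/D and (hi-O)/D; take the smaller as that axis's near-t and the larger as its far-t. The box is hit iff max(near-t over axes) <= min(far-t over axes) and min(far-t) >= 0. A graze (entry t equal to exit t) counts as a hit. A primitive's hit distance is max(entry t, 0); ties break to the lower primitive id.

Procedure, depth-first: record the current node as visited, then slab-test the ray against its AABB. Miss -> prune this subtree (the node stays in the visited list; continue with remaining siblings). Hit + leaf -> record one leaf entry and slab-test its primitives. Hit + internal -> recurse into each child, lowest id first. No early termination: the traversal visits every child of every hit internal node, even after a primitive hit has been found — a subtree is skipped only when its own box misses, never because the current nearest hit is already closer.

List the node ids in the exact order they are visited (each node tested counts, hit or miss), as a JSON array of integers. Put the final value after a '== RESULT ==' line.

Traverse from the root:
N0 x:[-4,35] y:[14,53] z:[55/2,93/2] -> hit [55/2,35], descend [9, 13]
  N9 x:[19,35] y:[14,53] z:[55/2,46] -> hit [55/2,35], descend [2, 12]
    N2 x:[20,35] y:[33,53] z:[29,41] -> hit [33,35], descend [8, 14]
      N8 x:[24,35] y:[35,53] z:[29,75/2] -> hit [35,35] leaf, test {P2(miss), P3(miss)}
      N14 x:[20,25] y:[33,50] z:[77/2,41] -> miss, prune
    N12 x:[19,35] y:[14,36] z:[55/2,46] -> hit [55/2,35], descend [3, 6]
      N3 x:[19,28] y:[27,36] z:[55/2,35] -> hit [55/2,28] leaf, test {P9(miss), P10@t=55/2}
      N6 x:[30,35] y:[14,34] z:[39,46] -> miss, prune
  N13 x:[-4,22] y:[21,51] z:[55/2,93/2] -> miss, prune

9 AABB tests over nodes [0, 9, 2, 8, 14, 12, 3, 6, 13]; 2 leaves entered; closest P10.

== RESULT ==
[0, 9, 2, 8, 14, 12, 3, 6, 13]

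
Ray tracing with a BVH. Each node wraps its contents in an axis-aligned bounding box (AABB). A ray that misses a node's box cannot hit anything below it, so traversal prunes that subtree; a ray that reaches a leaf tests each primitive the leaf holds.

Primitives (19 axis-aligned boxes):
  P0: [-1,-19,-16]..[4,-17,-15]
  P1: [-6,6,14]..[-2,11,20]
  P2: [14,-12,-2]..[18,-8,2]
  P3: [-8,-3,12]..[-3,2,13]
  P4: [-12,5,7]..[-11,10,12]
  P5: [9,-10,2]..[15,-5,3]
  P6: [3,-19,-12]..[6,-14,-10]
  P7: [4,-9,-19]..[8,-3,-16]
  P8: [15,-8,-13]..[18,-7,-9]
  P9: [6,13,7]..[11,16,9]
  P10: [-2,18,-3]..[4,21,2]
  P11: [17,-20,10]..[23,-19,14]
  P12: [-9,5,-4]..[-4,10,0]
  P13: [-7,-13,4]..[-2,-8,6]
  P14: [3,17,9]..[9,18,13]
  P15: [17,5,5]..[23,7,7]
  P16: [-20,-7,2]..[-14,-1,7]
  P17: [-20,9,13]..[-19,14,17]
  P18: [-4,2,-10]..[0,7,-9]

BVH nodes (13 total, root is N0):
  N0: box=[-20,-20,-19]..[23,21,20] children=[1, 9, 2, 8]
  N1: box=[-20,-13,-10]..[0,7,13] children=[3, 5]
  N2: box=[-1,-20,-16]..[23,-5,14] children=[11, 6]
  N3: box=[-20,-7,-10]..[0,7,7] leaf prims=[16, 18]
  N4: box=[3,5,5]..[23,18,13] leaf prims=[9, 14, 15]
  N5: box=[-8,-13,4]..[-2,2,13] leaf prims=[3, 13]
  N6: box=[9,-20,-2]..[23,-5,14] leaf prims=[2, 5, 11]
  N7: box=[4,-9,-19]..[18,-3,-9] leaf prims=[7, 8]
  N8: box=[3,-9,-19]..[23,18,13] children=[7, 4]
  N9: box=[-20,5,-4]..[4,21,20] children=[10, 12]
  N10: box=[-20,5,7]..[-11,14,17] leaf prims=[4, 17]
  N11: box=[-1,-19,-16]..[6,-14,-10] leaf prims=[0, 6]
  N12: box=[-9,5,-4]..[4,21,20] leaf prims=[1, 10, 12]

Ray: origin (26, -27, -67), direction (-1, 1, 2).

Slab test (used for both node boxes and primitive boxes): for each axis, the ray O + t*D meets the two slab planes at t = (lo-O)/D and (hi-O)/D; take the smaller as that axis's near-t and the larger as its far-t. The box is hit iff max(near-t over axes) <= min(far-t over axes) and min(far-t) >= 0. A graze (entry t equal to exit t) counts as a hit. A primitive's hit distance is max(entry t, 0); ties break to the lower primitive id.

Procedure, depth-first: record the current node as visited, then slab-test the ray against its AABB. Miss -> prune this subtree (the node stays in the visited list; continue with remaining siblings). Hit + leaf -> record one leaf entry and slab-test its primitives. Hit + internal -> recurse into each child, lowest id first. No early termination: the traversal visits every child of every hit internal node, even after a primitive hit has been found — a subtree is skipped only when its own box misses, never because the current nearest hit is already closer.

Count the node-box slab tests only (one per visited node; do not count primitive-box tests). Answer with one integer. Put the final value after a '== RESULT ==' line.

Walk:
N0 x:[3,46] y:[7,48] z:[24,87/2] -> hit [24,87/2], descend [1, 2, 8, 9]
  N1 x:[26,46] y:[14,34] z:[57/2,40] -> hit [57/2,34], descend [3, 5]
    N3 x:[26,46] y:[20,34] z:[57/2,37] -> hit [57/2,34] leaf, test {P16(miss), P18@t=29}
    N5 x:[28,34] y:[14,29] z:[71/2,40] -> miss, prune
  N2 x:[3,27] y:[7,22] z:[51/2,81/2] -> miss, prune
  N8 x:[3,23] y:[18,45] z:[24,40] -> miss, prune
  N9 x:[22,46] y:[32,48] z:[63/2,87/2] -> hit [32,87/2], descend [10, 12]
    N10 x:[37,46] y:[32,41] z:[37,42] -> hit [37,41] leaf, test {P4@t=37, P17(miss)}
    N12 x:[22,35] y:[32,48] z:[63/2,87/2] -> hit [32,35] leaf, test {P1(miss), P10(miss), P12@t=32}

Visited [0, 1, 3, 5, 2, 8, 9, 10, 12]. Tests: 9 box, 3 leaf. Nearest: P18.

== RESULT ==
9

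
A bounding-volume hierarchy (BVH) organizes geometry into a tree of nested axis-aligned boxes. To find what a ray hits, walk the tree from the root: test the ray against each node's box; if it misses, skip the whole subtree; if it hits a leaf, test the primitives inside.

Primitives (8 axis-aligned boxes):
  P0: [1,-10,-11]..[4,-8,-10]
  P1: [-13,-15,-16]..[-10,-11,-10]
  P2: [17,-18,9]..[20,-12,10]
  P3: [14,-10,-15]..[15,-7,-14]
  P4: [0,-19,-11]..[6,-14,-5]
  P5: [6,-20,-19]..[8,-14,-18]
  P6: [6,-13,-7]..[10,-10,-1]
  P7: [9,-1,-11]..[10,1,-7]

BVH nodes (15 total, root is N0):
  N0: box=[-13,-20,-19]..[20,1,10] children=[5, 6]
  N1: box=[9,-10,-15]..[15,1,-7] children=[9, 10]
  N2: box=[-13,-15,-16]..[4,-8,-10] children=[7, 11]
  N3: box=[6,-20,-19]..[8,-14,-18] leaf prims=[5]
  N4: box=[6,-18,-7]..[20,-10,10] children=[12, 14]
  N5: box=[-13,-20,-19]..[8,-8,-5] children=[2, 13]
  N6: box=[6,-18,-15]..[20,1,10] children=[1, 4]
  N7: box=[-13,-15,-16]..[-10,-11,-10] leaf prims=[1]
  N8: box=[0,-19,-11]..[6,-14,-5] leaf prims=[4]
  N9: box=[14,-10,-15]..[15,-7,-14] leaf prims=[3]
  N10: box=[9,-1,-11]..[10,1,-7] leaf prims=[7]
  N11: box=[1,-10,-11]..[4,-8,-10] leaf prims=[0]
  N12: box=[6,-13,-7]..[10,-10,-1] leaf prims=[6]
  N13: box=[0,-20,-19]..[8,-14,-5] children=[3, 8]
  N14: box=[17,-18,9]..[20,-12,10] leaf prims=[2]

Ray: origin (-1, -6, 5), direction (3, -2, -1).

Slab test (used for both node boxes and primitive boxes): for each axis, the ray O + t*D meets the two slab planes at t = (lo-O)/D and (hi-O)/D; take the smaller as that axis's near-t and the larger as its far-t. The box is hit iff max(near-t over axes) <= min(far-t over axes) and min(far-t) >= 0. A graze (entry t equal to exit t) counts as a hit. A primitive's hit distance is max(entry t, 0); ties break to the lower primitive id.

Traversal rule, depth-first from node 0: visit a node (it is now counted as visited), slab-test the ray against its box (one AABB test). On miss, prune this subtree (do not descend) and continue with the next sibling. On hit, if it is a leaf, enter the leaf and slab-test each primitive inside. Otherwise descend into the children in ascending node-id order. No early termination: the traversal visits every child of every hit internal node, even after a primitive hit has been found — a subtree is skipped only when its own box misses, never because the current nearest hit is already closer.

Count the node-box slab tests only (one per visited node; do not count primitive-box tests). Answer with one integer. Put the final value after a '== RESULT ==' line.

Traverse from the root:
N0 x:[-4,7] y:[-7/2,7] z:[-5,24] -> hit [-7/2,7], descend [5, 6]
  N5 x:[-4,3] y:[1,7] z:[10,24] -> miss, prune
  N6 x:[7/3,7] y:[-7/2,6] z:[-5,20] -> hit [7/3,6], descend [1, 4]
    N1 x:[10/3,16/3] y:[-7/2,2] z:[12,20] -> miss, prune
    N4 x:[7/3,7] y:[2,6] z:[-5,12] -> hit [7/3,6], descend [12, 14]
      N12 x:[7/3,11/3] y:[2,7/2] z:[6,12] -> miss, prune
      N14 x:[6,7] y:[3,6] z:[-5,-4] -> miss, prune

Visited [0, 5, 6, 1, 4, 12, 14]. Tests: 7 box, 0 leaf. Nearest: miss.

== RESULT ==
7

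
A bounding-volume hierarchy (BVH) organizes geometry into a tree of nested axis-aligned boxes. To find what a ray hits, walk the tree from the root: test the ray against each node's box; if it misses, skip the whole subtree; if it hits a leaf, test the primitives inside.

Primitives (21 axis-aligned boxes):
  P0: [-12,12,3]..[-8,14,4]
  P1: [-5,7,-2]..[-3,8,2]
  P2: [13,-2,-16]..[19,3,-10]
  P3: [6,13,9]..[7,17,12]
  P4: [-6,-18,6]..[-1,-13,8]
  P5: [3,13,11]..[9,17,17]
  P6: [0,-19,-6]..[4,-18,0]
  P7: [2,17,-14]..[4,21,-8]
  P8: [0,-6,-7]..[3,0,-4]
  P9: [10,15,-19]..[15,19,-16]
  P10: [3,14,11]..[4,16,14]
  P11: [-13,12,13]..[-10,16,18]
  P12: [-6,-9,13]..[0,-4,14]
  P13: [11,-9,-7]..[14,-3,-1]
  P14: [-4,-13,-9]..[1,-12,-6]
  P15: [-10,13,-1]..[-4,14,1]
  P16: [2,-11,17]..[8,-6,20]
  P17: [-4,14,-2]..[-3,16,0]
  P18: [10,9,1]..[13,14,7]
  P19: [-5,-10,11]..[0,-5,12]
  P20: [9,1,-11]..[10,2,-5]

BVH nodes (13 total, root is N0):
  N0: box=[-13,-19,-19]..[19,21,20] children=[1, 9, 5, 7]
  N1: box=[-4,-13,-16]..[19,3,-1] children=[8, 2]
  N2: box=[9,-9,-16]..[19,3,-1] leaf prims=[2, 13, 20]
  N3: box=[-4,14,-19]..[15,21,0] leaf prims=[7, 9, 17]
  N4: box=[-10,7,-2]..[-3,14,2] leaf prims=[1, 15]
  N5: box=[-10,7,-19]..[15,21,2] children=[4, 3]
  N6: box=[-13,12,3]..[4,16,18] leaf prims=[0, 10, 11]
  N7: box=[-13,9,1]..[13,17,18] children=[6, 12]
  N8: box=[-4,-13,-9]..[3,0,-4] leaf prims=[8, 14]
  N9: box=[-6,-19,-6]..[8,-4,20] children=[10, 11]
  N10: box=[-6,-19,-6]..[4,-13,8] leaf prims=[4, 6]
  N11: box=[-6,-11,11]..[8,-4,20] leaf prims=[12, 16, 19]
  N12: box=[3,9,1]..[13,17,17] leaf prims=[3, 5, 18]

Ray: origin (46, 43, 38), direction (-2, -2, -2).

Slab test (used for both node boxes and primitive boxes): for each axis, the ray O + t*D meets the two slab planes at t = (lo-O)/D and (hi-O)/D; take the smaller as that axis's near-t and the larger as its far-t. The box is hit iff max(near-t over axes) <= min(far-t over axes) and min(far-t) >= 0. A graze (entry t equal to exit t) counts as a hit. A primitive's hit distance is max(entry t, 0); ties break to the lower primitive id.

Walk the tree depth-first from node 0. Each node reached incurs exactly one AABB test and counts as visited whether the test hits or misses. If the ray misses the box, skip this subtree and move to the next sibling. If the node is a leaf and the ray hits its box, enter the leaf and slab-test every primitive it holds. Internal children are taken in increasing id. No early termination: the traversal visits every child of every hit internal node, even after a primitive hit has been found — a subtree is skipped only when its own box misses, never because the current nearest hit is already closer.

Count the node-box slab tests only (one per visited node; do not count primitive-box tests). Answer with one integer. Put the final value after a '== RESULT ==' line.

Walk:
N0 x:[27/2,59/2] y:[11,31] z:[9,57/2] -> hit [27/2,57/2], descend [1, 5, 7, 9]
  N1 x:[27/2,25] y:[20,28] z:[39/2,27] -> hit [20,25], descend [2, 8]
    N2 x:[27/2,37/2] y:[20,26] z:[39/2,27] -> miss, prune
    N8 x:[43/2,25] y:[43/2,28] z:[21,47/2] -> hit [43/2,47/2] leaf, test {P8@t=43/2, P14(miss)}
  N5 x:[31/2,28] y:[11,18] z:[18,57/2] -> hit [18,18], descend [3, 4]
    N3 x:[31/2,25] y:[11,29/2] z:[19,57/2] -> miss, prune
    N4 x:[49/2,28] y:[29/2,18] z:[18,20] -> miss, prune
  N7 x:[33/2,59/2] y:[13,17] z:[10,37/2] -> hit [33/2,17], descend [6, 12]
    N6 x:[21,59/2] y:[27/2,31/2] z:[10,35/2] -> miss, prune
    N12 x:[33/2,43/2] y:[13,17] z:[21/2,37/2] -> hit [33/2,17] leaf, test {P3(miss), P5(miss), P18@t=33/2}
  N9 x:[19,26] y:[47/2,31] z:[9,22] -> miss, prune

Summary -> nodes [0, 1, 2, 8, 5, 3, 4, 7, 6, 12, 9]; box-tests=11; leaf-entries=2; first=P18

== RESULT ==
11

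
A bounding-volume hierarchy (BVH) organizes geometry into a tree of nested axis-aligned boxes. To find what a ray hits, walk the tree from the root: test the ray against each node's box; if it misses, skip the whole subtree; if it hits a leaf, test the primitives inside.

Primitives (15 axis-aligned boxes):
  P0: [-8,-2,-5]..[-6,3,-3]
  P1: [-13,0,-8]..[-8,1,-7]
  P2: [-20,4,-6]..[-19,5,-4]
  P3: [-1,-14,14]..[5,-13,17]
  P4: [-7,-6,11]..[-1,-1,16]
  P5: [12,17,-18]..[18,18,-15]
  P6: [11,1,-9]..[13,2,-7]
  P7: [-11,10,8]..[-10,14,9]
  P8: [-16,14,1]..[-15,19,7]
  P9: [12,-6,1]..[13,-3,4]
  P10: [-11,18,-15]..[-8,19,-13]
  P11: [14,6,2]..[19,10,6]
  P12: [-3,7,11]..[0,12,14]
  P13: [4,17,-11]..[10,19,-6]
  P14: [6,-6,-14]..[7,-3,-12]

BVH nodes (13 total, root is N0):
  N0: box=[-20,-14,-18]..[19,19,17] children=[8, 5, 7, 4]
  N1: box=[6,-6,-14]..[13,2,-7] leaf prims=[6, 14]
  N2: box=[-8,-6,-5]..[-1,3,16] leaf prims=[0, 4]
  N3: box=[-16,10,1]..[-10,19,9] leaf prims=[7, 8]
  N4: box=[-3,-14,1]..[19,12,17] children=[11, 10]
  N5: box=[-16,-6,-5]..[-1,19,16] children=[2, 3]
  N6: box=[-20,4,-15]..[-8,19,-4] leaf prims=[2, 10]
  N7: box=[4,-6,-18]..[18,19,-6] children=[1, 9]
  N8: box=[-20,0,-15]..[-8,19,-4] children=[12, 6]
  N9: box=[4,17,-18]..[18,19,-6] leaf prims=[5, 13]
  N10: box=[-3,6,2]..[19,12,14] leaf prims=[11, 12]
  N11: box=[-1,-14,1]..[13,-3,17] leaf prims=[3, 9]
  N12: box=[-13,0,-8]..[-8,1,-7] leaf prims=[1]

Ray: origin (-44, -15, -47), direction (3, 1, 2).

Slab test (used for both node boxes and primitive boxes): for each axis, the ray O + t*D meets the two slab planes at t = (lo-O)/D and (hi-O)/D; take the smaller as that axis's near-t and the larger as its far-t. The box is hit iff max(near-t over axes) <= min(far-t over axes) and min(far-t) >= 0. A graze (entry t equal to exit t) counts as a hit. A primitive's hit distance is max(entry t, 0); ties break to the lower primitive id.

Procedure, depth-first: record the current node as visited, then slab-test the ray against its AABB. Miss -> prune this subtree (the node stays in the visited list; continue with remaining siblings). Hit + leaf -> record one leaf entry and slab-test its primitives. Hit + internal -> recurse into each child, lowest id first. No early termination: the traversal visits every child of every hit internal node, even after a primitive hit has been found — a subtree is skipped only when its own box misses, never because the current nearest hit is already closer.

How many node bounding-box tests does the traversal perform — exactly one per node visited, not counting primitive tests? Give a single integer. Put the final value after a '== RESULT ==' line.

Traverse from the root:
N0 x:[8,21] y:[1,34] z:[29/2,32] -> hit [29/2,21], descend [4, 5, 7, 8]
  N4 x:[41/3,21] y:[1,27] z:[24,32] -> miss, prune
  N5 x:[28/3,43/3] y:[9,34] z:[21,63/2] -> miss, prune
  N7 x:[16,62/3] y:[9,34] z:[29/2,41/2] -> hit [16,41/2], descend [1, 9]
    N1 x:[50/3,19] y:[9,17] z:[33/2,20] -> hit [50/3,17] leaf, test {P6(miss), P14(miss)}
    N9 x:[16,62/3] y:[32,34] z:[29/2,41/2] -> miss, prune
  N8 x:[8,12] y:[15,34] z:[16,43/2] -> miss, prune

Summary -> nodes [0, 4, 5, 7, 1, 9, 8]; box-tests=7; leaf-entries=1; first=miss

== RESULT ==
7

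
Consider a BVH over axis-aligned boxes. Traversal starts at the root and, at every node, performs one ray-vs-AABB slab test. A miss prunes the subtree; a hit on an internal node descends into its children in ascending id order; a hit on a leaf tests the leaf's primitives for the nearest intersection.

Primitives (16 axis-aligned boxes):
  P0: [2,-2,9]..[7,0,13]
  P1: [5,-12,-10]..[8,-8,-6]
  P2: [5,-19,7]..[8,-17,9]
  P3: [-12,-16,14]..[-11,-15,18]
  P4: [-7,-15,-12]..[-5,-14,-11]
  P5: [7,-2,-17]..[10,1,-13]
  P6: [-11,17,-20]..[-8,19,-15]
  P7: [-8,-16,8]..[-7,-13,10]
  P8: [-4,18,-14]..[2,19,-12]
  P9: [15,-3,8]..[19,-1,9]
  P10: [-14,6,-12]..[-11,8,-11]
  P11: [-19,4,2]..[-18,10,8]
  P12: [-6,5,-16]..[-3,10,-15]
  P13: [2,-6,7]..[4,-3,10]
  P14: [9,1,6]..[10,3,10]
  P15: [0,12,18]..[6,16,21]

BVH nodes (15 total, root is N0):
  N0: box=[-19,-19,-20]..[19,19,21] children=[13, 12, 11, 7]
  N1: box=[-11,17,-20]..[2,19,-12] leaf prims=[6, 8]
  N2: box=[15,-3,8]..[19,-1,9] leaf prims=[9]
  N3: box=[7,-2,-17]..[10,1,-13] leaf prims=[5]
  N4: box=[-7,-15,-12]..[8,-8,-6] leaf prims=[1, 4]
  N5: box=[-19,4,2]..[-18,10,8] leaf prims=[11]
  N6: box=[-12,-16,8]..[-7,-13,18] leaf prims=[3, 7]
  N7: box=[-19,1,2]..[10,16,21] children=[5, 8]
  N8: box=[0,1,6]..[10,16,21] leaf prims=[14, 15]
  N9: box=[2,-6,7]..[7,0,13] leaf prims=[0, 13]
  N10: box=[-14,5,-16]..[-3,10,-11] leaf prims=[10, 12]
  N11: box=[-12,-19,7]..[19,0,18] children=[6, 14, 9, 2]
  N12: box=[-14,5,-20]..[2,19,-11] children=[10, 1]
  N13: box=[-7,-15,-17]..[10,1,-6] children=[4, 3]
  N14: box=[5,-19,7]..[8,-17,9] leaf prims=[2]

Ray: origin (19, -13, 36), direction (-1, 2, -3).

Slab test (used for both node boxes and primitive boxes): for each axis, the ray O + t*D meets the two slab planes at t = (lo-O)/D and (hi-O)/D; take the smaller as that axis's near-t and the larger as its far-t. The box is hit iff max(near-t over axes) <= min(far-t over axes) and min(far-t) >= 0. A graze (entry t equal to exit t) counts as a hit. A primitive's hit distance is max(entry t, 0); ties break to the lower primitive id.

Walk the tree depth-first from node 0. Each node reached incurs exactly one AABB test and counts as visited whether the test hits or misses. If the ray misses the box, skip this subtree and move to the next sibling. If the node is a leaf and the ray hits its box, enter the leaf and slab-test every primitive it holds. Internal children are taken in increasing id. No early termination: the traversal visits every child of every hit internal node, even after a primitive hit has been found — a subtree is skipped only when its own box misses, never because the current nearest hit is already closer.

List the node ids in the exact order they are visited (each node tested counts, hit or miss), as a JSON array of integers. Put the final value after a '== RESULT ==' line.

Traverse from the root:
N0 x:[0,38] y:[-3,16] z:[5,56/3] -> hit [5,16], descend [7, 11, 12, 13]
  N7 x:[9,38] y:[7,29/2] z:[5,34/3] -> hit [9,34/3], descend [5, 8]
    N5 x:[37,38] y:[17/2,23/2] z:[28/3,34/3] -> miss, prune
    N8 x:[9,19] y:[7,29/2] z:[5,10] -> hit [9,10] leaf, test {P14(miss), P15(miss)}
  N11 x:[0,31] y:[-3,13/2] z:[6,29/3] -> hit [6,13/2], descend [2, 6, 9, 14]
    N2 x:[0,4] y:[5,6] z:[9,28/3] -> miss, prune
    N6 x:[26,31] y:[-3/2,0] z:[6,28/3] -> miss, prune
    N9 x:[12,17] y:[7/2,13/2] z:[23/3,29/3] -> miss, prune
    N14 x:[11,14] y:[-3,-2] z:[9,29/3] -> miss, prune
  N12 x:[17,33] y:[9,16] z:[47/3,56/3] -> miss, prune
  N13 x:[9,26] y:[-1,7] z:[14,53/3] -> miss, prune

11 AABB tests over nodes [0, 7, 5, 8, 11, 2, 6, 9, 14, 12, 13]; 1 leaf entered; closest miss.

== RESULT ==
[0, 7, 5, 8, 11, 2, 6, 9, 14, 12, 13]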